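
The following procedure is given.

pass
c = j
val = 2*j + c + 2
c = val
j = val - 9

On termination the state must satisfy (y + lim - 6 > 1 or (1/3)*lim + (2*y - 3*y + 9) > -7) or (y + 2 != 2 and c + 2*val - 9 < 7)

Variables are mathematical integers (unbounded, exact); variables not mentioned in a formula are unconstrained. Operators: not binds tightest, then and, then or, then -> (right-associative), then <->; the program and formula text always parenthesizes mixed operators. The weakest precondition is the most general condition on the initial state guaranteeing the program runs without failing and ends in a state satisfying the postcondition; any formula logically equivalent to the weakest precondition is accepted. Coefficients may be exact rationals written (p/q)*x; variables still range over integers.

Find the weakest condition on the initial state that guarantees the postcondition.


Working backward. After the program, the postcondition (y + lim - 6 > 1 or (1/3)*lim + (2*y - 3*y + 9) > -7) or (y + 2 != 2 and c + 2*val - 9 < 7) must hold; in canonical form it is lim + y > 7 or (1/3)*lim > y - 16 or (y != 0 and c + 2*val < 16).
Before j := val - 9: lim + y > 7 or (1/3)*lim > y - 16 or (y != 0 and c + 2*val < 16)
Before c := val: lim + y > 7 or (1/3)*lim > y - 16 or (y != 0 and 3*val < 16)
Before val := 2*j + c + 2: lim + y > 7 or (1/3)*lim > y - 16 or (y != 0 and 3*c + 6*j < 10)
Before c := j: lim + y > 7 or (1/3)*lim > y - 16 or (y != 0 and 9*j < 10)
Before skip: lim + y > 7 or (1/3)*lim > y - 16 or (y != 0 and 9*j < 10)
Answer: WP = lim + y > 7 or (1/3)*lim > y - 16 or (y != 0 and 9*j < 10)


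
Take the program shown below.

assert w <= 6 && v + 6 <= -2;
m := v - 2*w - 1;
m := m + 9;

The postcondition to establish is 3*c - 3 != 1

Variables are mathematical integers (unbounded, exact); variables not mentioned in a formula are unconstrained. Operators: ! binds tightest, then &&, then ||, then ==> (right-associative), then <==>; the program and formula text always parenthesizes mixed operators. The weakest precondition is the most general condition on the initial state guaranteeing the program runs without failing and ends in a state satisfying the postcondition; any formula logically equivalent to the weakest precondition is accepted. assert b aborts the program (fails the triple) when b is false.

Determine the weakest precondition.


Working backward. After the program, the postcondition 3*c - 3 != 1 must hold; in canonical form it is 3*c != 4.
Before m := m + 9: 3*c != 4
Before m := v - 2*w - 1: 3*c != 4
Before assert w <= 6 && v + 6 <= -2: w <= 6 && v <= -8 && 3*c != 4
Answer: WP = w <= 6 && v <= -8 && 3*c != 4


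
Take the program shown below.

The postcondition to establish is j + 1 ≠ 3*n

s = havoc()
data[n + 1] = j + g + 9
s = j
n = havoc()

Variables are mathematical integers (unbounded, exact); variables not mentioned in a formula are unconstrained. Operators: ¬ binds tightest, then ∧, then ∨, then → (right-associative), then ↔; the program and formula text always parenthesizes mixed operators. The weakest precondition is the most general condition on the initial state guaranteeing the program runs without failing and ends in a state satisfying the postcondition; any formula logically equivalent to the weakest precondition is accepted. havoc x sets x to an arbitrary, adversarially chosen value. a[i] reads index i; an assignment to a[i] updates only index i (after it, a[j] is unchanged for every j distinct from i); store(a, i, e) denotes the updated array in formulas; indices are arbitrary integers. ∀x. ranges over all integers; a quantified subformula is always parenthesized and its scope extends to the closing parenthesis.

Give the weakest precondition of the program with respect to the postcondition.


Working backward. After the program, the postcondition j + 1 ≠ 3*n must hold; in canonical form it is j ≠ 3*n - 1.
Before havoc n: ∀n_1. j ≠ 3*n_1 - 1
Before s := j: ∀n_1. j ≠ 3*n_1 - 1
Before data[n + 1] := j + g + 9: ∀n_1. j ≠ 3*n_1 - 1
Before havoc s: ∀n_1. j ≠ 3*n_1 - 1
Answer: WP = ∀n_1. j ≠ 3*n_1 - 1


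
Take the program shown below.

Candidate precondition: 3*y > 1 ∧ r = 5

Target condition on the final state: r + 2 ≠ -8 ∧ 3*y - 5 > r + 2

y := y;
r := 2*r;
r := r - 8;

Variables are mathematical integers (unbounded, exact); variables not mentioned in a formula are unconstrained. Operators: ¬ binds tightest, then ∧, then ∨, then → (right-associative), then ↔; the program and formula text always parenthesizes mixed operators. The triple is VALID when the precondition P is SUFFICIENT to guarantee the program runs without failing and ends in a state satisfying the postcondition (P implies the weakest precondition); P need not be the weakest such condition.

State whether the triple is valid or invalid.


Working backward. After the program, the postcondition r + 2 ≠ -8 ∧ 3*y - 5 > r + 2 must hold; in canonical form it is r ≠ -10 ∧ 3*y > r + 7.
Before r := r - 8: r ≠ -2 ∧ 3*y > r - 1
Before r := 2*r: 2*r ≠ -2 ∧ 3*y > 2*r - 1
Before y := y: 2*r ≠ -2 ∧ 3*y > 2*r - 1
The weakest precondition is 2*r ≠ -2 ∧ 3*y > 2*r - 1.
Check whether 3*y > 1 ∧ r = 5 implies it.
Countermodel: at the initial state r = 5, y = 1, the precondition holds but the weakest precondition fails.
Answer: invalid


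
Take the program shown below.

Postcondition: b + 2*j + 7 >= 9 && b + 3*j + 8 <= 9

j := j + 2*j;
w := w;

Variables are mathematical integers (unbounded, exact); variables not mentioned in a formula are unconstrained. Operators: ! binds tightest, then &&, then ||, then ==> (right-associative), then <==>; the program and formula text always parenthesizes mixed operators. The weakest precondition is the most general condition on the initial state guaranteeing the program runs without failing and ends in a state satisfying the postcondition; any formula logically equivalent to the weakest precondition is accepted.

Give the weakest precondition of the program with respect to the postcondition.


Working backward. After the program, the postcondition b + 2*j + 7 >= 9 && b + 3*j + 8 <= 9 must hold; in canonical form it is b + 2*j >= 2 && b + 3*j <= 1.
Before w := w: b + 2*j >= 2 && b + 3*j <= 1
Before j := j + 2*j: b + 6*j >= 2 && b + 9*j <= 1
Answer: WP = b + 6*j >= 2 && b + 9*j <= 1


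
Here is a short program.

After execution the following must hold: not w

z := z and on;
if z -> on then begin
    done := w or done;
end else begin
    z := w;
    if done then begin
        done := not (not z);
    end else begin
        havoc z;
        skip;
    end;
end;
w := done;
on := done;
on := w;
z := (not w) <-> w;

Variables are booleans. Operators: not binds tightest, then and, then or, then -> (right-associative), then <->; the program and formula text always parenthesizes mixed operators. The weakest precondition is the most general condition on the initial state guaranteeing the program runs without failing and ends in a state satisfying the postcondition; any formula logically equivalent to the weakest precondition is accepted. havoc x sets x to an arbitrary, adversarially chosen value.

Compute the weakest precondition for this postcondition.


Working backward. After the program, not w must hold.
Before z := (not w) <-> w: not w
Before on := w: not w
Before on := done: not w
Before w := done: not done
Then branch requires not (w or done); else branch requires done -> (not w).
Before the if: ((z -> on) -> (not (w or done))) and ((not (z -> on)) -> (done -> (not w)))
Before z := z and on: (((z and on) -> on) -> (not (w or done))) and ((not ((z and on) -> on)) -> (done -> (not w)))
Answer: WP = (((z and on) -> on) -> (not (w or done))) and ((not ((z and on) -> on)) -> (done -> (not w)))


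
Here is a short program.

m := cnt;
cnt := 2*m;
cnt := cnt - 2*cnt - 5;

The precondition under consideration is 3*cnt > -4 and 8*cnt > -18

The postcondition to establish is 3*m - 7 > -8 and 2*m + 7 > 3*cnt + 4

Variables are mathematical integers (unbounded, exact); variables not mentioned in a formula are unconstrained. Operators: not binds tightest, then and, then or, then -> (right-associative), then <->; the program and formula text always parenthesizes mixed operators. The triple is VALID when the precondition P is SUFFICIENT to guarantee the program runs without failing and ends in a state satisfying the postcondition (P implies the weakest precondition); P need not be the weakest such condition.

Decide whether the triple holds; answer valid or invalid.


Working backward. After the program, the postcondition 3*m - 7 > -8 and 2*m + 7 > 3*cnt + 4 must hold; in canonical form it is 3*m > -1 and 2*m > 3*cnt - 3.
Before cnt := cnt - 2*cnt - 5: 3*m > -1 and 3*cnt + 2*m > -18
Before cnt := 2*m: 3*m > -1 and 8*m > -18
Before m := cnt: 3*cnt > -1 and 8*cnt > -18
The weakest precondition is 3*cnt > -1 and 8*cnt > -18.
Check whether 3*cnt > -4 and 8*cnt > -18 implies it.
Countermodel: at the initial state cnt = -1, the precondition holds but the weakest precondition fails.
Answer: invalid


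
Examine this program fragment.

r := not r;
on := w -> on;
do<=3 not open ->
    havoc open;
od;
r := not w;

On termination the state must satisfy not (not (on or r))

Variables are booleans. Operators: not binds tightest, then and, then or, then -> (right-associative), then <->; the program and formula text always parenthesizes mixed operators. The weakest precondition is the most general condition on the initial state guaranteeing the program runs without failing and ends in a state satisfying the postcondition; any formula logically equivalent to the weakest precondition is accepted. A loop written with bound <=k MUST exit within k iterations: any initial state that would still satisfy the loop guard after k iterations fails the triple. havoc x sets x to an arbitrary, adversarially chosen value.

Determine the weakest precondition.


Working backward. After the program, the postcondition not (not (on or r)) must hold; in canonical form it is on or r.
Before r := not w: on or (not w)
Before the loop (bound <=3), unroll the exhaustion recursion (WP_0 = exit-now case; WP_j = one more guarded iteration, up to j = 3):
  WP_0: open and (on or (not w))
  WP_1: open and (open -> (on or (not w)))
  WP_2: open and (open -> (on or (not w)))
  WP_3: open and (open -> (on or (not w)))
So before the loop: open and (open -> (on or (not w)))
Before on := w -> on: open and (open -> ((w -> on) or (not w)))
Before r := not r: open and (open -> ((w -> on) or (not w)))
Answer: WP = open and (open -> ((w -> on) or (not w)))


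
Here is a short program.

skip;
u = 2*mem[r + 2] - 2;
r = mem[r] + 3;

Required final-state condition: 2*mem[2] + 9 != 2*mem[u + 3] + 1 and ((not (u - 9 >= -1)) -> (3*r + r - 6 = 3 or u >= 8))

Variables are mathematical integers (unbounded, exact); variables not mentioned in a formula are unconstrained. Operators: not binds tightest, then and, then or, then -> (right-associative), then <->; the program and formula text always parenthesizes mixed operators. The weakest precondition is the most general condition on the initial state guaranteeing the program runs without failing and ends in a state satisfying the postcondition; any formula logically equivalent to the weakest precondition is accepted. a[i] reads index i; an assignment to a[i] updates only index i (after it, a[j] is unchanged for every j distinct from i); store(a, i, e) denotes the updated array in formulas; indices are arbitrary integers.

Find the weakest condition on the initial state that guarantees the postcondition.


Working backward. After the program, the postcondition 2*mem[2] + 9 != 2*mem[u + 3] + 1 and ((not (u - 9 >= -1)) -> (3*r + r - 6 = 3 or u >= 8)) must hold; in canonical form it is 2*mem[2] != 2*mem[u + 3] - 8 and ((not (u >= 8)) -> (4*r = 9 or u >= 8)).
Before r := mem[r] + 3: 2*mem[2] != 2*mem[u + 3] - 8 and ((not (u >= 8)) -> (4*mem[r] = -3 or u >= 8))
Before u := 2*mem[r + 2] - 2: 2*mem[2] != 2*mem[2*mem[r + 2] + 1] - 8 and ((not (2*mem[r + 2] >= 10)) -> (4*mem[r] = -3 or 2*mem[r + 2] >= 10))
Before skip: 2*mem[2] != 2*mem[2*mem[r + 2] + 1] - 8 and ((not (2*mem[r + 2] >= 10)) -> (4*mem[r] = -3 or 2*mem[r + 2] >= 10))
Answer: WP = 2*mem[2] != 2*mem[2*mem[r + 2] + 1] - 8 and ((not (2*mem[r + 2] >= 10)) -> (4*mem[r] = -3 or 2*mem[r + 2] >= 10))


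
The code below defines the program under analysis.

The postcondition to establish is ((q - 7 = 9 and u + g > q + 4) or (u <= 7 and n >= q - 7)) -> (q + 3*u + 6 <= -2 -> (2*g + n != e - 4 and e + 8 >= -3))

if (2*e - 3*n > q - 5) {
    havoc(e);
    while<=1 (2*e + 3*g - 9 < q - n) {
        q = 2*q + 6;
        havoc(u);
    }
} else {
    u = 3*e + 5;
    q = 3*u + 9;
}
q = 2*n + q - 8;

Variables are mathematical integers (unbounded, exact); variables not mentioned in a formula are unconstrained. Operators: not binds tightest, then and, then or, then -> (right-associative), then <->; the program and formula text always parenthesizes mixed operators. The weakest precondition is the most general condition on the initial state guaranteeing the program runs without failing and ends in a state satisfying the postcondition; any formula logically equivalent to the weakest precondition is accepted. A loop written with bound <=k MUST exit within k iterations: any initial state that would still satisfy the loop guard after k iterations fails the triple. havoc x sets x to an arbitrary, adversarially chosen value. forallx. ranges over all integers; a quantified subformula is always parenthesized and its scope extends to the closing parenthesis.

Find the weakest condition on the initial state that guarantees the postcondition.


Working backward. After the program, the postcondition ((q - 7 = 9 and u + g > q + 4) or (u <= 7 and n >= q - 7)) -> (q + 3*u + 6 <= -2 -> (2*g + n != e - 4 and e + 8 >= -3)) must hold; in canonical form it is ((q = 16 and g + u > q + 4) or (u <= 7 and n >= q - 7)) -> (q + 3*u <= -8 -> (2*g + n != e - 4 and e >= -11)).
Before q := 2*n + q - 8: ((2*n + q = 24 and g + u > 2*n + q - 4) or (u <= 7 and n + q <= 15)) -> (2*n + q + 3*u <= 0 -> (2*g + n != e - 4 and e >= -11))
Then branch requires forall e_1. ((2*e_1 + 3*g + n < q + 9 -> (forall u_1. ((not (2*e_1 + 3*g + n < 2*q + 15)) and (((2*n + 2*q = 18 and g + u_1 > 2*n + 2*q + 2) or (u_1 <= 7 and n + 2*q <= 9)) -> (2*n + 2*q + 3*u_1 <= -6 -> (2*g + n != e_1 - 4 and e_1 >= -11)))))) and ((not (2*e_1 + 3*g + n < q + 9)) -> (((2*n + q = 24 and g + u > 2*n + q - 4) or (u <= 7 and n + q <= 15)) -> (2*n + q + 3*u <= 0 -> (2*g + n != e_1 - 4 and e_1 >= -11))))); else branch requires ((9*e + 2*n = 0 and g > 6*e + 2*n + 15) or (3*e <= 2 and 9*e + n <= -9)) -> (18*e + 2*n <= -39 -> (2*g + n != e - 4 and e >= -11)).
Before the if: (2*e > 3*n + q - 5 -> (forall e_1. ((2*e_1 + 3*g + n < q + 9 -> (forall u_1. ((not (2*e_1 + 3*g + n < 2*q + 15)) and (((2*n + 2*q = 18 and g + u_1 > 2*n + 2*q + 2) or (u_1 <= 7 and n + 2*q <= 9)) -> (2*n + 2*q + 3*u_1 <= -6 -> (2*g + n != e_1 - 4 and e_1 >= -11)))))) and ((not (2*e_1 + 3*g + n < q + 9)) -> (((2*n + q = 24 and g + u > 2*n + q - 4) or (u <= 7 and n + q <= 15)) -> (2*n + q + 3*u <= 0 -> (2*g + n != e_1 - 4 and e_1 >= -11))))))) and ((not (2*e > 3*n + q - 5)) -> (((9*e + 2*n = 0 and g > 6*e + 2*n + 15) or (3*e <= 2 and 9*e + n <= -9)) -> (18*e + 2*n <= -39 -> (2*g + n != e - 4 and e >= -11))))
Answer: WP = (2*e > 3*n + q - 5 -> (forall e_1. ((2*e_1 + 3*g + n < q + 9 -> (forall u_1. ((not (2*e_1 + 3*g + n < 2*q + 15)) and (((2*n + 2*q = 18 and g + u_1 > 2*n + 2*q + 2) or (u_1 <= 7 and n + 2*q <= 9)) -> (2*n + 2*q + 3*u_1 <= -6 -> (2*g + n != e_1 - 4 and e_1 >= -11)))))) and ((not (2*e_1 + 3*g + n < q + 9)) -> (((2*n + q = 24 and g + u > 2*n + q - 4) or (u <= 7 and n + q <= 15)) -> (2*n + q + 3*u <= 0 -> (2*g + n != e_1 - 4 and e_1 >= -11))))))) and ((not (2*e > 3*n + q - 5)) -> (((9*e + 2*n = 0 and g > 6*e + 2*n + 15) or (3*e <= 2 and 9*e + n <= -9)) -> (18*e + 2*n <= -39 -> (2*g + n != e - 4 and e >= -11))))


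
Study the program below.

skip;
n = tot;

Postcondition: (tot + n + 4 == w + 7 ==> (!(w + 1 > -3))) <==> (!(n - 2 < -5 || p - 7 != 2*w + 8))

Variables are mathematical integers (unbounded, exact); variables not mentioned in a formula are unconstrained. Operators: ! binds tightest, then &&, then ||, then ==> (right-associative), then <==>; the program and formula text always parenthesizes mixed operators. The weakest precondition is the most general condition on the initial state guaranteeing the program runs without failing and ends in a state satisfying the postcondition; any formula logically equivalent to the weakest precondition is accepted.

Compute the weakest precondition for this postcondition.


Working backward. After the program, the postcondition (tot + n + 4 == w + 7 ==> (!(w + 1 > -3))) <==> (!(n - 2 < -5 || p - 7 != 2*w + 8)) must hold; in canonical form it is (n + tot == w + 3 ==> (!(w > -4))) <==> (!(n < -3 || p != 2*w + 15)).
Before n := tot: (2*tot == w + 3 ==> (!(w > -4))) <==> (!(tot < -3 || p != 2*w + 15))
Before skip: (2*tot == w + 3 ==> (!(w > -4))) <==> (!(tot < -3 || p != 2*w + 15))
Answer: WP = (2*tot == w + 3 ==> (!(w > -4))) <==> (!(tot < -3 || p != 2*w + 15))


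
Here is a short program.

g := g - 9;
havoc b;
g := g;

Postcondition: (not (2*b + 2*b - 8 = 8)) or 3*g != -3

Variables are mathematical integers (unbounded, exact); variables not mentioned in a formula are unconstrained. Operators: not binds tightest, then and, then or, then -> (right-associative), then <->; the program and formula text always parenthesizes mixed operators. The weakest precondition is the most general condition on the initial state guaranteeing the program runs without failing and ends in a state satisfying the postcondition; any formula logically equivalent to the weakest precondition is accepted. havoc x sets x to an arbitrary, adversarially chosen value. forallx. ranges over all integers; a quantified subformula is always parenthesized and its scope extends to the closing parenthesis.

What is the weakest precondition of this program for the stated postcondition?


Working backward. After the program, the postcondition (not (2*b + 2*b - 8 = 8)) or 3*g != -3 must hold; in canonical form it is (not (4*b = 16)) or 3*g != -3.
Before g := g: (not (4*b = 16)) or 3*g != -3
Before havoc b: forall b_1. ((not (4*b_1 = 16)) or 3*g != -3)
Before g := g - 9: forall b_1. ((not (4*b_1 = 16)) or 3*g != 24)
Answer: WP = forall b_1. ((not (4*b_1 = 16)) or 3*g != 24)


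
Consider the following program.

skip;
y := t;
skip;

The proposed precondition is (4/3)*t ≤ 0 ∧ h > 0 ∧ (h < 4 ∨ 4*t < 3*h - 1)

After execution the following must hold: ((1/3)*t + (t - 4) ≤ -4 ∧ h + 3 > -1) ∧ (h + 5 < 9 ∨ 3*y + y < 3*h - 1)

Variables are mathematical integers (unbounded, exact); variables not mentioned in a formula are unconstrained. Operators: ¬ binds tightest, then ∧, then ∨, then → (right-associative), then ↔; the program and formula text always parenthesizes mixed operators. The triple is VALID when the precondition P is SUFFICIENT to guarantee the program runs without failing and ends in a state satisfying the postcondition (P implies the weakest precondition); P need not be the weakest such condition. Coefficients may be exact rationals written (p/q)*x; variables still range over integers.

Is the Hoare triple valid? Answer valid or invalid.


Working backward. After the program, the postcondition ((1/3)*t + (t - 4) ≤ -4 ∧ h + 3 > -1) ∧ (h + 5 < 9 ∨ 3*y + y < 3*h - 1) must hold; in canonical form it is (4/3)*t ≤ 0 ∧ h > -4 ∧ (h < 4 ∨ 4*y < 3*h - 1).
Before skip: (4/3)*t ≤ 0 ∧ h > -4 ∧ (h < 4 ∨ 4*y < 3*h - 1)
Before y := t: (4/3)*t ≤ 0 ∧ h > -4 ∧ (h < 4 ∨ 4*t < 3*h - 1)
Before skip: (4/3)*t ≤ 0 ∧ h > -4 ∧ (h < 4 ∨ 4*t < 3*h - 1)
The weakest precondition is (4/3)*t ≤ 0 ∧ h > -4 ∧ (h < 4 ∨ 4*t < 3*h - 1).
Check whether (4/3)*t ≤ 0 ∧ h > 0 ∧ (h < 4 ∨ 4*t < 3*h - 1) implies it.
Every state satisfying the precondition satisfies the weakest precondition: the implication holds.
Answer: valid


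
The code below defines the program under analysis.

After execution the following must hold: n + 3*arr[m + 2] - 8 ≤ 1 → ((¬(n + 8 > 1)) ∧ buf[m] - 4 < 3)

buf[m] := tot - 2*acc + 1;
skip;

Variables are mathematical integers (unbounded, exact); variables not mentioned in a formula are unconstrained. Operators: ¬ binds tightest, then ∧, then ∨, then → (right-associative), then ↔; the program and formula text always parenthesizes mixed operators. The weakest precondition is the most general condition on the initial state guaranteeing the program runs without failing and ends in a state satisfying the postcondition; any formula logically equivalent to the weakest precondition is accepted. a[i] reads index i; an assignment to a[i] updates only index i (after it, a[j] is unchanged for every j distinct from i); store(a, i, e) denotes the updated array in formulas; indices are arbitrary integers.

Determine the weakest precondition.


Working backward. After the program, the postcondition n + 3*arr[m + 2] - 8 ≤ 1 → ((¬(n + 8 > 1)) ∧ buf[m] - 4 < 3) must hold; in canonical form it is 3*arr[m + 2] + n ≤ 9 → ((¬(n > -7)) ∧ buf[m] < 7).
Before skip: 3*arr[m + 2] + n ≤ 9 → ((¬(n > -7)) ∧ buf[m] < 7)
Before buf[m] := tot - 2*acc + 1: 3*arr[m + 2] + n ≤ 9 → ((¬(n > -7)) ∧ store(buf, m, -2*acc + tot + 1)[m] < 7)
Answer: WP = 3*arr[m + 2] + n ≤ 9 → ((¬(n > -7)) ∧ store(buf, m, -2*acc + tot + 1)[m] < 7)


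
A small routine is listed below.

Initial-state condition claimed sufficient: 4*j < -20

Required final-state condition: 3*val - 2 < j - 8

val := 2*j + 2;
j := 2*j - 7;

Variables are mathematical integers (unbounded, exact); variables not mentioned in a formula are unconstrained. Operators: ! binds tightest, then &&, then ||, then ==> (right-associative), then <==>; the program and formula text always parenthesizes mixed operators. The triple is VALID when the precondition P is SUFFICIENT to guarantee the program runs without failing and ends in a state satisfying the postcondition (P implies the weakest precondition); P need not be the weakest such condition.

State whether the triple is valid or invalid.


Working backward. After the program, the postcondition 3*val - 2 < j - 8 must hold; in canonical form it is 3*val < j - 6.
Before j := 2*j - 7: 3*val < 2*j - 13
Before val := 2*j + 2: 4*j < -19
The weakest precondition is 4*j < -19.
Check whether 4*j < -20 implies it.
Every state satisfying the precondition satisfies the weakest precondition: the implication holds.
Answer: valid


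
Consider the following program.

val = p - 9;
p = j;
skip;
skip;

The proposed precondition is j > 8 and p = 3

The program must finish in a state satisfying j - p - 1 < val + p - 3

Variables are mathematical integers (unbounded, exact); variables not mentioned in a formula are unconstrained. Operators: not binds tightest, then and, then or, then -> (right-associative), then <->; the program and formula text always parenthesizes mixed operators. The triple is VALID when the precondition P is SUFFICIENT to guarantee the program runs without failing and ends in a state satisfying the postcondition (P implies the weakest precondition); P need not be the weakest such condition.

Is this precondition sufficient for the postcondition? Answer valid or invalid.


Working backward. After the program, the postcondition j - p - 1 < val + p - 3 must hold; in canonical form it is j < 2*p + val - 2.
Before skip: j < 2*p + val - 2
Before skip: j < 2*p + val - 2
Before p := j: j + val > 2
Before val := p - 9: j + p > 11
The weakest precondition is j + p > 11.
Check whether j > 8 and p = 3 implies it.
Every state satisfying the precondition satisfies the weakest precondition: the implication holds.
Answer: valid


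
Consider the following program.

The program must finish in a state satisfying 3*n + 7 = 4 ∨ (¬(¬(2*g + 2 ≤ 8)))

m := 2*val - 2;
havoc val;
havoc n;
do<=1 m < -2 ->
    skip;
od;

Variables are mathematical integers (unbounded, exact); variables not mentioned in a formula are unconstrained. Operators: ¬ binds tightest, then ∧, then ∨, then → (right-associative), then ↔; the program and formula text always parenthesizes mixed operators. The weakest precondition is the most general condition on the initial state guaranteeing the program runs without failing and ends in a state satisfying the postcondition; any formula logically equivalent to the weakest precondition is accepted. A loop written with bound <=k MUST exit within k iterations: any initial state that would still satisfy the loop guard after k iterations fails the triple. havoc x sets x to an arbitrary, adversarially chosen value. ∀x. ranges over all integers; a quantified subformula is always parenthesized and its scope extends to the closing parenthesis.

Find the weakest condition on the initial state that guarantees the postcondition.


Working backward. After the program, the postcondition 3*n + 7 = 4 ∨ (¬(¬(2*g + 2 ≤ 8))) must hold; in canonical form it is 3*n = -3 ∨ 2*g ≤ 6.
Before the loop (bound <=1), unroll the exhaustion recursion (WP_0 = exit-now case; WP_j = one more guarded iteration, up to j = 1):
  WP_0: (¬(m < -2)) ∧ (3*n = -3 ∨ 2*g ≤ 6)
  WP_1: (m < -2 → ((¬(m < -2)) ∧ (3*n = -3 ∨ 2*g ≤ 6))) ∧ ((¬(m < -2)) → (3*n = -3 ∨ 2*g ≤ 6))
So before the loop: (m < -2 → ((¬(m < -2)) ∧ (3*n = -3 ∨ 2*g ≤ 6))) ∧ ((¬(m < -2)) → (3*n = -3 ∨ 2*g ≤ 6))
Before havoc n: ∀n_1. ((m < -2 → ((¬(m < -2)) ∧ (3*n_1 = -3 ∨ 2*g ≤ 6))) ∧ ((¬(m < -2)) → (3*n_1 = -3 ∨ 2*g ≤ 6)))
Before havoc val: ∀n_1. ((m < -2 → ((¬(m < -2)) ∧ (3*n_1 = -3 ∨ 2*g ≤ 6))) ∧ ((¬(m < -2)) → (3*n_1 = -3 ∨ 2*g ≤ 6)))
Before m := 2*val - 2: ∀n_1. ((2*val < 0 → ((¬(2*val < 0)) ∧ (3*n_1 = -3 ∨ 2*g ≤ 6))) ∧ ((¬(2*val < 0)) → (3*n_1 = -3 ∨ 2*g ≤ 6)))
Answer: WP = ∀n_1. ((2*val < 0 → ((¬(2*val < 0)) ∧ (3*n_1 = -3 ∨ 2*g ≤ 6))) ∧ ((¬(2*val < 0)) → (3*n_1 = -3 ∨ 2*g ≤ 6)))


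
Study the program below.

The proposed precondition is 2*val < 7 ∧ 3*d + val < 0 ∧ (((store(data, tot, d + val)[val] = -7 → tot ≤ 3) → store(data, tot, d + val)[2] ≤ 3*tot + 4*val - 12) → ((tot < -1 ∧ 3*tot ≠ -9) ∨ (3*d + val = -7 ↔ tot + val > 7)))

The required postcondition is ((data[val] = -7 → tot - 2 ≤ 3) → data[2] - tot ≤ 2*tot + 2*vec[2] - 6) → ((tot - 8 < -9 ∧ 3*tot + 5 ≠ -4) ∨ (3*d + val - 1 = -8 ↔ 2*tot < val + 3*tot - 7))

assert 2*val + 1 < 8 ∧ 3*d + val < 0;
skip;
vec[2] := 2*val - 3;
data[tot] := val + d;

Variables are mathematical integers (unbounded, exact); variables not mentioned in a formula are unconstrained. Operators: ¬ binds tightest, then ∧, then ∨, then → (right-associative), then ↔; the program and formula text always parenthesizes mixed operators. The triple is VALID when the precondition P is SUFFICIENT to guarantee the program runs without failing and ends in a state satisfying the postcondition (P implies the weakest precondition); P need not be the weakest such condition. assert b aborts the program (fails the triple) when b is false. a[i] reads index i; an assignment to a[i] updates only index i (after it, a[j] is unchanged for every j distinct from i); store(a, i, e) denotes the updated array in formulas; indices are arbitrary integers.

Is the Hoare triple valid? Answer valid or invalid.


Working backward. After the program, the postcondition ((data[val] = -7 → tot - 2 ≤ 3) → data[2] - tot ≤ 2*tot + 2*vec[2] - 6) → ((tot - 8 < -9 ∧ 3*tot + 5 ≠ -4) ∨ (3*d + val - 1 = -8 ↔ 2*tot < val + 3*tot - 7)) must hold; in canonical form it is ((data[val] = -7 → tot ≤ 5) → data[2] ≤ 2*vec[2] + 3*tot - 6) → ((tot < -1 ∧ 3*tot ≠ -9) ∨ (3*d + val = -7 ↔ tot + val > 7)).
Before data[tot] := val + d: ((store(data, tot, d + val)[val] = -7 → tot ≤ 5) → store(data, tot, d + val)[2] ≤ 2*vec[2] + 3*tot - 6) → ((tot < -1 ∧ 3*tot ≠ -9) ∨ (3*d + val = -7 ↔ tot + val > 7))
Before vec[2] := 2*val - 3: ((store(data, tot, d + val)[val] = -7 → tot ≤ 5) → store(data, tot, d + val)[2] ≤ 3*tot + 4*val - 12) → ((tot < -1 ∧ 3*tot ≠ -9) ∨ (3*d + val = -7 ↔ tot + val > 7))
Before skip: ((store(data, tot, d + val)[val] = -7 → tot ≤ 5) → store(data, tot, d + val)[2] ≤ 3*tot + 4*val - 12) → ((tot < -1 ∧ 3*tot ≠ -9) ∨ (3*d + val = -7 ↔ tot + val > 7))
Before assert 2*val + 1 < 8 ∧ 3*d + val < 0: 2*val < 7 ∧ 3*d + val < 0 ∧ (((store(data, tot, d + val)[val] = -7 → tot ≤ 5) → store(data, tot, d + val)[2] ≤ 3*tot + 4*val - 12) → ((tot < -1 ∧ 3*tot ≠ -9) ∨ (3*d + val = -7 ↔ tot + val > 7)))
The weakest precondition is 2*val < 7 ∧ 3*d + val < 0 ∧ (((store(data, tot, d + val)[val] = -7 → tot ≤ 5) → store(data, tot, d + val)[2] ≤ 3*tot + 4*val - 12) → ((tot < -1 ∧ 3*tot ≠ -9) ∨ (3*d + val = -7 ↔ tot + val > 7))).
Check whether 2*val < 7 ∧ 3*d + val < 0 ∧ (((store(data, tot, d + val)[val] = -7 → tot ≤ 3) → store(data, tot, d + val)[2] ≤ 3*tot + 4*val - 12) → ((tot < -1 ∧ 3*tot ≠ -9) ∨ (3*d + val = -7 ↔ tot + val > 7))) implies it.
Every state satisfying the precondition satisfies the weakest precondition: the implication holds.
Answer: valid


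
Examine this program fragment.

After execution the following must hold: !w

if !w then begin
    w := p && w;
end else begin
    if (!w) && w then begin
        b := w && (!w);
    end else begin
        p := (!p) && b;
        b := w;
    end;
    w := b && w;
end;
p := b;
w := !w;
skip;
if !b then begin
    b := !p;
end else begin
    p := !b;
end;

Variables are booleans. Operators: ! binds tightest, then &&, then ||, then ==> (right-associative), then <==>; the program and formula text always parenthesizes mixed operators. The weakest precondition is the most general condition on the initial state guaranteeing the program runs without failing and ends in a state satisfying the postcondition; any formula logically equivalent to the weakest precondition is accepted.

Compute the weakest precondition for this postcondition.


Working backward. After the program, !w must hold.
Then branch requires !w; else branch requires !w.
Before the if: ((!b) ==> (!w)) && (b ==> (!w))
Before skip: ((!b) ==> (!w)) && (b ==> (!w))
Before w := !w: ((!b) ==> w) && (b ==> w)
Before p := b: ((!b) ==> w) && (b ==> w)
Then branch requires ((!b) ==> (p && w)) && (b ==> (p && w)); else branch requires (!w) ==> w.
Before the if: ((!w) ==> (((!b) ==> (p && w)) && (b ==> (p && w)))) && (w ==> ((!w) ==> w))
Answer: WP = ((!w) ==> (((!b) ==> (p && w)) && (b ==> (p && w)))) && (w ==> ((!w) ==> w))


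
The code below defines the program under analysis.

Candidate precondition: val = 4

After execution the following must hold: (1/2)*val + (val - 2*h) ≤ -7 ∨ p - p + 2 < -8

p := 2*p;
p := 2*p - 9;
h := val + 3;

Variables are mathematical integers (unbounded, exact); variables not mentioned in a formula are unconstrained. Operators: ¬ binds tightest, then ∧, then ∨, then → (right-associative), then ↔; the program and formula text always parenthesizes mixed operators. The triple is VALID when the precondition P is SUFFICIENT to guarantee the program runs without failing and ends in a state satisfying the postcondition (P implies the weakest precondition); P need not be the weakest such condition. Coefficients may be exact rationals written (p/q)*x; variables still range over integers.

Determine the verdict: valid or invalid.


Working backward. After the program, the postcondition (1/2)*val + (val - 2*h) ≤ -7 ∨ p - p + 2 < -8 must hold; in canonical form it is (3/2)*val ≤ 2*h - 7.
Before h := val + 3: (1/2)*val ≥ 1
Before p := 2*p - 9: (1/2)*val ≥ 1
Before p := 2*p: (1/2)*val ≥ 1
The weakest precondition is (1/2)*val ≥ 1.
Check whether val = 4 implies it.
Every state satisfying the precondition satisfies the weakest precondition: the implication holds.
Answer: valid


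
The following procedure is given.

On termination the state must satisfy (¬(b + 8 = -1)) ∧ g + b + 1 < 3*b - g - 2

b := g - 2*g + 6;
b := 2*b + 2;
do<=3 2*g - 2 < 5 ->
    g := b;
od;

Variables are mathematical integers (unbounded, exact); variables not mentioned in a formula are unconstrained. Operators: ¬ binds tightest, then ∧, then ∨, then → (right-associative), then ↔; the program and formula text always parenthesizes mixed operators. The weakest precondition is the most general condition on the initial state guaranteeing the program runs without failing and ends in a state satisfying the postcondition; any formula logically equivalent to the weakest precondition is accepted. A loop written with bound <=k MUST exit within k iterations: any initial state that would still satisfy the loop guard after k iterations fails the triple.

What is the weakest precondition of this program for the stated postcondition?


Working backward. After the program, the postcondition (¬(b + 8 = -1)) ∧ g + b + 1 < 3*b - g - 2 must hold; in canonical form it is (¬(b = -9)) ∧ 2*g < 2*b - 3.
Before the loop (bound <=3), unroll the exhaustion recursion (WP_0 = exit-now case; WP_j = one more guarded iteration, up to j = 3):
  WP_0: (¬(2*g < 7)) ∧ (¬(b = -9)) ∧ 2*g < 2*b - 3
  WP_1: (¬(2*g < 7)) ∧ ((¬(2*g < 7)) → ((¬(b = -9)) ∧ 2*g < 2*b - 3))
  WP_2: (¬(2*g < 7)) ∧ ((¬(2*g < 7)) → ((¬(b = -9)) ∧ 2*g < 2*b - 3))
  WP_3: (¬(2*g < 7)) ∧ ((¬(2*g < 7)) → ((¬(b = -9)) ∧ 2*g < 2*b - 3))
So before the loop: (¬(2*g < 7)) ∧ ((¬(2*g < 7)) → ((¬(b = -9)) ∧ 2*g < 2*b - 3))
Before b := 2*b + 2: (¬(2*g < 7)) ∧ ((¬(2*g < 7)) → ((¬(2*b = -11)) ∧ 2*g < 4*b + 1))
Before b := g - 2*g + 6: (¬(2*g < 7)) ∧ ((¬(2*g < 7)) → ((¬(2*g = 23)) ∧ 6*g < 25))
Answer: WP = (¬(2*g < 7)) ∧ ((¬(2*g < 7)) → ((¬(2*g = 23)) ∧ 6*g < 25))


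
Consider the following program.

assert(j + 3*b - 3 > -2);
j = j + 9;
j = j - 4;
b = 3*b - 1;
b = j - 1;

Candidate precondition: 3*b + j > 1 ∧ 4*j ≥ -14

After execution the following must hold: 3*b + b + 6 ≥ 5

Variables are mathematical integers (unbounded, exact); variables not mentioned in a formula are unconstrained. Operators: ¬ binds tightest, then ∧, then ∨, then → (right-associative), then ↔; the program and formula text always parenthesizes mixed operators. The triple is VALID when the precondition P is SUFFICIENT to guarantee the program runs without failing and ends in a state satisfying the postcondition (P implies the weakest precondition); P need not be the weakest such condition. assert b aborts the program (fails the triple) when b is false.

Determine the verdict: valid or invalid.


Working backward. After the program, the postcondition 3*b + b + 6 ≥ 5 must hold; in canonical form it is 4*b ≥ -1.
Before b := j - 1: 4*j ≥ 3
Before b := 3*b - 1: 4*j ≥ 3
Before j := j - 4: 4*j ≥ 19
Before j := j + 9: 4*j ≥ -17
Before assert j + 3*b - 3 > -2: 3*b + j > 1 ∧ 4*j ≥ -17
The weakest precondition is 3*b + j > 1 ∧ 4*j ≥ -17.
Check whether 3*b + j > 1 ∧ 4*j ≥ -14 implies it.
Every state satisfying the precondition satisfies the weakest precondition: the implication holds.
Answer: valid


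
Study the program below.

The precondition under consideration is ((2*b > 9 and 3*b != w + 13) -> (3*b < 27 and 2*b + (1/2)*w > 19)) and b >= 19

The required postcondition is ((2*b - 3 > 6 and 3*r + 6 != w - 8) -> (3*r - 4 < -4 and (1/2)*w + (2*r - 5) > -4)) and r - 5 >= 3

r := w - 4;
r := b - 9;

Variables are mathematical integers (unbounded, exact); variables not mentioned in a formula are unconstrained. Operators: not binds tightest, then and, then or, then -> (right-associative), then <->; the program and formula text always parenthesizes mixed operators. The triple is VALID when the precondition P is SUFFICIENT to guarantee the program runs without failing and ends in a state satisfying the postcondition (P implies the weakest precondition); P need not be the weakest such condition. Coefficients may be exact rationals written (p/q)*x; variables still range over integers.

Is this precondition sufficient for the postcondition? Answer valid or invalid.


Working backward. After the program, the postcondition ((2*b - 3 > 6 and 3*r + 6 != w - 8) -> (3*r - 4 < -4 and (1/2)*w + (2*r - 5) > -4)) and r - 5 >= 3 must hold; in canonical form it is ((2*b > 9 and 3*r != w - 14) -> (3*r < 0 and 2*r + (1/2)*w > 1)) and r >= 8.
Before r := b - 9: ((2*b > 9 and 3*b != w + 13) -> (3*b < 27 and 2*b + (1/2)*w > 19)) and b >= 17
Before r := w - 4: ((2*b > 9 and 3*b != w + 13) -> (3*b < 27 and 2*b + (1/2)*w > 19)) and b >= 17
The weakest precondition is ((2*b > 9 and 3*b != w + 13) -> (3*b < 27 and 2*b + (1/2)*w > 19)) and b >= 17.
Check whether ((2*b > 9 and 3*b != w + 13) -> (3*b < 27 and 2*b + (1/2)*w > 19)) and b >= 19 implies it.
Every state satisfying the precondition satisfies the weakest precondition: the implication holds.
Answer: valid


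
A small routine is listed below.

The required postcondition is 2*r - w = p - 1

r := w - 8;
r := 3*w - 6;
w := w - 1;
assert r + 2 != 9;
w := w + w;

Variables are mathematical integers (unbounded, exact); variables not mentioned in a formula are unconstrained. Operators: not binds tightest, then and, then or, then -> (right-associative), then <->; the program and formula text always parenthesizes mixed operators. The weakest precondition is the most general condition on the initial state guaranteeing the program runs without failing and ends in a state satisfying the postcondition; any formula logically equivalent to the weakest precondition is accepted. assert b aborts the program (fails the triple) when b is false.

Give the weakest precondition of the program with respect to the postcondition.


Working backward. After the program, the postcondition 2*r - w = p - 1 must hold; in canonical form it is 2*r = p + w - 1.
Before w := w + w: 2*r = p + 2*w - 1
Before assert r + 2 != 9: r != 7 and 2*r = p + 2*w - 1
Before w := w - 1: r != 7 and 2*r = p + 2*w - 3
Before r := 3*w - 6: 3*w != 13 and 4*w = p + 9
Before r := w - 8: 3*w != 13 and 4*w = p + 9
Answer: WP = 3*w != 13 and 4*w = p + 9


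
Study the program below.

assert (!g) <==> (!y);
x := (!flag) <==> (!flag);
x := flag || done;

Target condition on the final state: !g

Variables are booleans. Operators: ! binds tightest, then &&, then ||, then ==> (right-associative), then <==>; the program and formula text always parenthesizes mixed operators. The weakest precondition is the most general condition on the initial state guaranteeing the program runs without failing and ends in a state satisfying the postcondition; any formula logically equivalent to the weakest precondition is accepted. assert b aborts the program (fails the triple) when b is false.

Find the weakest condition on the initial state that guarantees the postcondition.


Working backward. After the program, !g must hold.
Before x := flag || done: !g
Before x := (!flag) <==> (!flag): !g
Before assert (!g) <==> (!y): ((!g) <==> (!y)) && (!g)
Answer: WP = ((!g) <==> (!y)) && (!g)


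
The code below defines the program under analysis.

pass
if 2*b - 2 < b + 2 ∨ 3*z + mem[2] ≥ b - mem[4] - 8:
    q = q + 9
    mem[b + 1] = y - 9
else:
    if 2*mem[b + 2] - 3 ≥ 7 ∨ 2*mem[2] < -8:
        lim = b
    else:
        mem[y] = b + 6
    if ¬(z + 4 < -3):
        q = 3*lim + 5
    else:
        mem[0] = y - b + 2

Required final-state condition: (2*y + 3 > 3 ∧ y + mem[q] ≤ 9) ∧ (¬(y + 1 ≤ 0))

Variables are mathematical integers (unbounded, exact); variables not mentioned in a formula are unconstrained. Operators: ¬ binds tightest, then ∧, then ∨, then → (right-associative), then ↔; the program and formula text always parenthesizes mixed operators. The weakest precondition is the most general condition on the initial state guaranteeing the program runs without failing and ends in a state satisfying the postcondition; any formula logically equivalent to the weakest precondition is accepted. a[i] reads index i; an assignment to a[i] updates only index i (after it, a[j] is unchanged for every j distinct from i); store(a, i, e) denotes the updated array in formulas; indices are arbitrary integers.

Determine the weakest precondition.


Working backward. After the program, the postcondition (2*y + 3 > 3 ∧ y + mem[q] ≤ 9) ∧ (¬(y + 1 ≤ 0)) must hold; in canonical form it is 2*y > 0 ∧ mem[q] + y ≤ 9 ∧ (¬(y ≤ -1)).
Then branch requires 2*y > 0 ∧ store(mem, b + 1, y - 9)[q + 9] + y ≤ 9 ∧ (¬(y ≤ -1)); else branch requires ((2*mem[b + 2] ≥ 10 ∨ 2*mem[2] < -8) → (((¬(z < -7)) → (2*y > 0 ∧ mem[3*b + 5] + y ≤ 9 ∧ (¬(y ≤ -1)))) ∧ (z < -7 → (2*y > 0 ∧ store(mem, 0, -b + y + 2)[q] + y ≤ 9 ∧ (¬(y ≤ -1)))))) ∧ ((¬(2*mem[b + 2] ≥ 10 ∨ 2*mem[2] < -8)) → (((¬(z < -7)) → (2*y > 0 ∧ store(mem, y, b + 6)[3*lim + 5] + y ≤ 9 ∧ (¬(y ≤ -1)))) ∧ (z < -7 → (2*y > 0 ∧ store(store(mem, y, b + 6), 0, -b + y + 2)[q] + y ≤ 9 ∧ (¬(y ≤ -1)))))).
Before the if: ((b < 4 ∨ mem[2] + mem[4] + 3*z ≥ b - 8) → (2*y > 0 ∧ store(mem, b + 1, y - 9)[q + 9] + y ≤ 9 ∧ (¬(y ≤ -1)))) ∧ ((¬(b < 4 ∨ mem[2] + mem[4] + 3*z ≥ b - 8)) → (((2*mem[b + 2] ≥ 10 ∨ 2*mem[2] < -8) → (((¬(z < -7)) → (2*y > 0 ∧ mem[3*b + 5] + y ≤ 9 ∧ (¬(y ≤ -1)))) ∧ (z < -7 → (2*y > 0 ∧ store(mem, 0, -b + y + 2)[q] + y ≤ 9 ∧ (¬(y ≤ -1)))))) ∧ ((¬(2*mem[b + 2] ≥ 10 ∨ 2*mem[2] < -8)) → (((¬(z < -7)) → (2*y > 0 ∧ store(mem, y, b + 6)[3*lim + 5] + y ≤ 9 ∧ (¬(y ≤ -1)))) ∧ (z < -7 → (2*y > 0 ∧ store(store(mem, y, b + 6), 0, -b + y + 2)[q] + y ≤ 9 ∧ (¬(y ≤ -1))))))))
Before skip: ((b < 4 ∨ mem[2] + mem[4] + 3*z ≥ b - 8) → (2*y > 0 ∧ store(mem, b + 1, y - 9)[q + 9] + y ≤ 9 ∧ (¬(y ≤ -1)))) ∧ ((¬(b < 4 ∨ mem[2] + mem[4] + 3*z ≥ b - 8)) → (((2*mem[b + 2] ≥ 10 ∨ 2*mem[2] < -8) → (((¬(z < -7)) → (2*y > 0 ∧ mem[3*b + 5] + y ≤ 9 ∧ (¬(y ≤ -1)))) ∧ (z < -7 → (2*y > 0 ∧ store(mem, 0, -b + y + 2)[q] + y ≤ 9 ∧ (¬(y ≤ -1)))))) ∧ ((¬(2*mem[b + 2] ≥ 10 ∨ 2*mem[2] < -8)) → (((¬(z < -7)) → (2*y > 0 ∧ store(mem, y, b + 6)[3*lim + 5] + y ≤ 9 ∧ (¬(y ≤ -1)))) ∧ (z < -7 → (2*y > 0 ∧ store(store(mem, y, b + 6), 0, -b + y + 2)[q] + y ≤ 9 ∧ (¬(y ≤ -1))))))))
Answer: WP = ((b < 4 ∨ mem[2] + mem[4] + 3*z ≥ b - 8) → (2*y > 0 ∧ store(mem, b + 1, y - 9)[q + 9] + y ≤ 9 ∧ (¬(y ≤ -1)))) ∧ ((¬(b < 4 ∨ mem[2] + mem[4] + 3*z ≥ b - 8)) → (((2*mem[b + 2] ≥ 10 ∨ 2*mem[2] < -8) → (((¬(z < -7)) → (2*y > 0 ∧ mem[3*b + 5] + y ≤ 9 ∧ (¬(y ≤ -1)))) ∧ (z < -7 → (2*y > 0 ∧ store(mem, 0, -b + y + 2)[q] + y ≤ 9 ∧ (¬(y ≤ -1)))))) ∧ ((¬(2*mem[b + 2] ≥ 10 ∨ 2*mem[2] < -8)) → (((¬(z < -7)) → (2*y > 0 ∧ store(mem, y, b + 6)[3*lim + 5] + y ≤ 9 ∧ (¬(y ≤ -1)))) ∧ (z < -7 → (2*y > 0 ∧ store(store(mem, y, b + 6), 0, -b + y + 2)[q] + y ≤ 9 ∧ (¬(y ≤ -1))))))))
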